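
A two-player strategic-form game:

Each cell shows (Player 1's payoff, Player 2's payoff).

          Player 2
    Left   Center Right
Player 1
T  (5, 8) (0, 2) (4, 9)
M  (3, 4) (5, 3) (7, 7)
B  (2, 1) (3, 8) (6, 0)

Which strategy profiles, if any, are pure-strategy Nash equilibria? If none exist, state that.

(M, Right)

Player 1 against Left: payoffs 5, 3, 2 → best response T.
Player 1 against Center: payoffs 0, 5, 3 → best response M.
Player 1 against Right: payoffs 4, 7, 6 → best response M.
Player 2 against T: payoffs 8, 2, 9 → best response Right.
Player 2 against M: payoffs 4, 3, 7 → best response Right.
Player 2 against B: payoffs 1, 8, 0 → best response Center.
Mutual best responses: (M, Right).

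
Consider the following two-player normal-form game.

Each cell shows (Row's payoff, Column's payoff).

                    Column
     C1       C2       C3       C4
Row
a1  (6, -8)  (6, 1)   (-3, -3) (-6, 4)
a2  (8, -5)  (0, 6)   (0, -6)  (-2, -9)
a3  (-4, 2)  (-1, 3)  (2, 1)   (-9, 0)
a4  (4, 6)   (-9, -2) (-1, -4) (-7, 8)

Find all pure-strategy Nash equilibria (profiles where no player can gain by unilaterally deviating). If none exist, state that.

(a1, C1): Row can switch to a2 (6 → 8). Not NE.
(a1, C2): Column can switch to C4 (1 → 4). Not NE.
(a1, C3): Row can switch to a2 (-3 → 0). Not NE.
(a1, C4): Row can switch to a2 (-6 → -2). Not NE.
(a2, C1): Column can switch to C2 (-5 → 6). Not NE.
(a2, C2): Row can switch to a1 (0 → 6). Not NE.
(The remaining 10 profiles each have a profitable deviation by the same check.)

No pure-strategy Nash equilibrium.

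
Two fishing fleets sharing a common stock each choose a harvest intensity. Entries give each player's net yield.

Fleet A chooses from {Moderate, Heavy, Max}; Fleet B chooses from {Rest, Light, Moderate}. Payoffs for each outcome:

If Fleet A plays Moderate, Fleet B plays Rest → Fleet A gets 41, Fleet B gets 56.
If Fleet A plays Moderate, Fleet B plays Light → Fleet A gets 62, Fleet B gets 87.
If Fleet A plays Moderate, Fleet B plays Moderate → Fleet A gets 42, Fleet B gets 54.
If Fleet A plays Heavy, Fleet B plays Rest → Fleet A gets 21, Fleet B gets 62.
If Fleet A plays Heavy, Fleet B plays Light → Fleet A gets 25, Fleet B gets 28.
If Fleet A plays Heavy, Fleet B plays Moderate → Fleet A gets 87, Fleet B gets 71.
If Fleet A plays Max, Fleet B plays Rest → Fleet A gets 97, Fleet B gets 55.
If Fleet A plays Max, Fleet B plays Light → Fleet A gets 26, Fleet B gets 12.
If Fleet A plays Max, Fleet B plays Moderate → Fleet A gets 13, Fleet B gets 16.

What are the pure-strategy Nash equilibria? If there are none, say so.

The pure Nash equilibria are (Moderate, Light); (Heavy, Moderate); (Max, Rest).

Check each profile: it is a Nash equilibrium iff no player can strictly gain by switching unilaterally.
(Moderate, Rest): Fleet A can switch to Max (41 → 97). Not NE.
(Moderate, Light): Fleet A gets 62, best alternative 26; Fleet B gets 87, best alternative 56. No profitable deviation — NE.
(Moderate, Moderate): Fleet A can switch to Heavy (42 → 87). Not NE.
(Heavy, Rest): Fleet A can switch to Moderate (21 → 41). Not NE.
(Heavy, Light): Fleet A can switch to Moderate (25 → 62). Not NE.
(Heavy, Moderate): Fleet A gets 87, best alternative 42; Fleet B gets 71, best alternative 62. No profitable deviation — NE.
(Max, Rest): Fleet A gets 97, best alternative 41; Fleet B gets 55, best alternative 16. No profitable deviation — NE.
(Max, Light): Fleet A can switch to Moderate (26 → 62). Not NE.
(Max, Moderate): Fleet A can switch to Moderate (13 → 42). Not NE.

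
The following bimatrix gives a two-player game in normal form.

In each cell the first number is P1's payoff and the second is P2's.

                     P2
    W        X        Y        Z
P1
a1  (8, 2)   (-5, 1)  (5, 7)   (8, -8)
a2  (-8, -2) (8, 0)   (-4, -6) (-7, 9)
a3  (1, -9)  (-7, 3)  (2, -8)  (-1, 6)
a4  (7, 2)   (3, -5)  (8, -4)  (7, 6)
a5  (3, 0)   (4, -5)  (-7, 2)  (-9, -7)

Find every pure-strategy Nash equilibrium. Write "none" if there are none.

P1 against W: payoffs 8, -8, 1, 7, 3 → best response a1.
P1 against X: payoffs -5, 8, -7, 3, 4 → best response a2.
P1 against Y: payoffs 5, -4, 2, 8, -7 → best response a4.
P1 against Z: payoffs 8, -7, -1, 7, -9 → best response a1.
P2 against a1: payoffs 2, 1, 7, -8 → best response Y.
P2 against a2: payoffs -2, 0, -6, 9 → best response Z.
P2 against a3: payoffs -9, 3, -8, 6 → best response Z.
P2 against a4: payoffs 2, -5, -4, 6 → best response Z.
P2 against a5: payoffs 0, -5, 2, -7 → best response Y.
No profile is a mutual best response for all players.

none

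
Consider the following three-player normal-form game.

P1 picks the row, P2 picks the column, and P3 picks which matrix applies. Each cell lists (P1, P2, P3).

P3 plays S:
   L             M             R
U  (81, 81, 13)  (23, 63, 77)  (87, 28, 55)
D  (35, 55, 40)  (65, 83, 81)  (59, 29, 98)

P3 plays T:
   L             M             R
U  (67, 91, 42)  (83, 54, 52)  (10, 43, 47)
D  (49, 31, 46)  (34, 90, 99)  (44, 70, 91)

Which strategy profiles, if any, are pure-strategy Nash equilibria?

For each strategy profile, look for a profitable unilateral deviation.
(U, L, S): P3 can switch to T (13 → 42). Not NE.
(U, L, T): P1 gets 67, best alternative 49; P2 gets 91, best alternative 54; P3 gets 42, best alternative 13. No profitable deviation — NE.
(U, M, S): P1 can switch to D (23 → 65). Not NE.
(U, M, T): P2 can switch to L (54 → 91). Not NE.
(U, R, S): P2 can switch to L (28 → 81). Not NE.
(U, R, T): P1 can switch to D (10 → 44). Not NE.
(D, L, S): P1 can switch to U (35 → 81). Not NE.
(D, L, T): P1 can switch to U (49 → 67). Not NE.
(D, M, S): P3 can switch to T (81 → 99). Not NE.
(D, M, T): P1 can switch to U (34 → 83). Not NE.
(D, R, S): P1 can switch to U (59 → 87). Not NE.
(D, R, T): P2 can switch to M (70 → 90). Not NE.

(U, L, T)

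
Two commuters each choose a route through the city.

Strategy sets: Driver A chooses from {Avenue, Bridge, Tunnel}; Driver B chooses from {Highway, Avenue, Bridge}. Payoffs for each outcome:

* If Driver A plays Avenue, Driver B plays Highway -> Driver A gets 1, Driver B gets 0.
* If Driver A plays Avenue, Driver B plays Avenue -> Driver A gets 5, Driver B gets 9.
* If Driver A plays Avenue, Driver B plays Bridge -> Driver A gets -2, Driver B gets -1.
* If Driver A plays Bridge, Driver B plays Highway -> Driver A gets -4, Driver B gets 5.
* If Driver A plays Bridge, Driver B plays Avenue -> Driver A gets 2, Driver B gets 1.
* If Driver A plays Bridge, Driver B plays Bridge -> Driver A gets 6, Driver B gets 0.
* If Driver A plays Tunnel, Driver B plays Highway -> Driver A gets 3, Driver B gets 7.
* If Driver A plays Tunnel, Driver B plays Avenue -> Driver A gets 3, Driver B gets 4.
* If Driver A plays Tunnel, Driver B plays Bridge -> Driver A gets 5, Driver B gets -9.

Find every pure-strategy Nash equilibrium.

(Avenue, Avenue), (Tunnel, Highway)

For each strategy profile, look for a profitable unilateral deviation.
(Avenue, Highway): Driver A can switch to Tunnel (1 → 3). Not NE.
(Avenue, Avenue): Driver A gets 5, best alternative 3; Driver B gets 9, best alternative 0. No profitable deviation — NE.
(Avenue, Bridge): Driver A can switch to Bridge (-2 → 6). Not NE.
(Bridge, Highway): Driver A can switch to Avenue (-4 → 1). Not NE.
(Bridge, Avenue): Driver A can switch to Avenue (2 → 5). Not NE.
(Bridge, Bridge): Driver B can switch to Highway (0 → 5). Not NE.
(Tunnel, Highway): Driver A gets 3, best alternative 1; Driver B gets 7, best alternative 4. No profitable deviation — NE.
(Tunnel, Avenue): Driver A can switch to Avenue (3 → 5). Not NE.
(Tunnel, Bridge): Driver A can switch to Bridge (5 → 6). Not NE.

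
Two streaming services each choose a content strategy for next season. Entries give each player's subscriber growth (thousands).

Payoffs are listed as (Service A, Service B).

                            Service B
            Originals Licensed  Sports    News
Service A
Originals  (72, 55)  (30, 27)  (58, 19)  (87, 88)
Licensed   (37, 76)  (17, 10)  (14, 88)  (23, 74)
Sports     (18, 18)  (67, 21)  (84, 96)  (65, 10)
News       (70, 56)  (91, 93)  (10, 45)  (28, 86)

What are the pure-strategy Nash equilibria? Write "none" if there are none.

(Originals, News), (Sports, Sports), (News, Licensed)

Service A against Originals: payoffs 72, 37, 18, 70 → best response Originals.
Service A against Licensed: payoffs 30, 17, 67, 91 → best response News.
Service A against Sports: payoffs 58, 14, 84, 10 → best response Sports.
Service A against News: payoffs 87, 23, 65, 28 → best response Originals.
Service B against Originals: payoffs 55, 27, 19, 88 → best response News.
Service B against Licensed: payoffs 76, 10, 88, 74 → best response Sports.
Service B against Sports: payoffs 18, 21, 96, 10 → best response Sports.
Service B against News: payoffs 56, 93, 45, 86 → best response Licensed.
Mutual best responses: (Originals, News); (Sports, Sports); (News, Licensed).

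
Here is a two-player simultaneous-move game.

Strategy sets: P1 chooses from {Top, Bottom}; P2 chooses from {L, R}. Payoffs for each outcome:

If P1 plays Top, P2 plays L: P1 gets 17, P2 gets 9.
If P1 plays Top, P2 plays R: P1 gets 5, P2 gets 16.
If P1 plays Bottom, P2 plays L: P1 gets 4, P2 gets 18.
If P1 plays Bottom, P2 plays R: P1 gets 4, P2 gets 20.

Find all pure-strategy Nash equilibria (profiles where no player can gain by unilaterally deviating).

(Top, L): P2 can switch to R (9 → 16). Not NE.
(Top, R): P1 gets 5, best alternative 4; P2 gets 16, best alternative 9. No profitable deviation — NE.
(Bottom, L): P1 can switch to Top (4 → 17). Not NE.
(Bottom, R): P1 can switch to Top (4 → 5). Not NE.

(Top, R)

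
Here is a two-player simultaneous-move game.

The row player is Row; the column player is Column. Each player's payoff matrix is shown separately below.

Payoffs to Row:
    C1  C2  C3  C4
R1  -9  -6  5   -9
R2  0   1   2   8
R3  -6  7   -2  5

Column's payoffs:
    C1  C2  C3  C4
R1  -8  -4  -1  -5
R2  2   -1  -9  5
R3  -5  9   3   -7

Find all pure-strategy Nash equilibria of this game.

(R1, C3); (R2, C4); (R3, C2)

Mark each player's best response to every combination of opponents' strategies; a profile where every player is best-responding is a pure Nash equilibrium.
Row against C1: payoffs -9, 0, -6 → best response R2.
Row against C2: payoffs -6, 1, 7 → best response R3.
Row against C3: payoffs 5, 2, -2 → best response R1.
Row against C4: payoffs -9, 8, 5 → best response R2.
Column against R1: payoffs -8, -4, -1, -5 → best response C3.
Column against R2: payoffs 2, -1, -9, 5 → best response C4.
Column against R3: payoffs -5, 9, 3, -7 → best response C2.
Mutual best responses: (R1, C3); (R2, C4); (R3, C2).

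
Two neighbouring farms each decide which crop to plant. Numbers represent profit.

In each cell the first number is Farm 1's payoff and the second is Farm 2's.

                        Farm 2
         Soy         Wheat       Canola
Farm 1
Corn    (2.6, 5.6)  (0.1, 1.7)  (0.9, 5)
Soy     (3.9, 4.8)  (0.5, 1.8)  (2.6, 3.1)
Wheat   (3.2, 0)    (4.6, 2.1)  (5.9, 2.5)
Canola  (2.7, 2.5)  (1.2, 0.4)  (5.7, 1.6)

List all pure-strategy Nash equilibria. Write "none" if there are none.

(Corn, Soy): Farm 1 can switch to Soy (2.6 → 3.9). Not NE.
(Corn, Wheat): Farm 1 can switch to Soy (0.1 → 0.5). Not NE.
(Corn, Canola): Farm 1 can switch to Soy (0.9 → 2.6). Not NE.
(Soy, Soy): Farm 1 gets 3.9, best alternative 3.2; Farm 2 gets 4.8, best alternative 3.1. No profitable deviation — NE.
(Soy, Wheat): Farm 1 can switch to Wheat (0.5 → 4.6). Not NE.
(Soy, Canola): Farm 1 can switch to Wheat (2.6 → 5.9). Not NE.
(Wheat, Soy): Farm 1 can switch to Soy (3.2 → 3.9). Not NE.
(Wheat, Wheat): Farm 2 can switch to Canola (2.1 → 2.5). Not NE.
(Wheat, Canola): Farm 1 gets 5.9, best alternative 5.7; Farm 2 gets 2.5, best alternative 2.1. No profitable deviation — NE.
(Canola, Soy): Farm 1 can switch to Soy (2.7 → 3.9). Not NE.
(The remaining 2 profiles each have a profitable deviation by the same check.)

The pure Nash equilibria are (Soy, Soy) and (Wheat, Canola).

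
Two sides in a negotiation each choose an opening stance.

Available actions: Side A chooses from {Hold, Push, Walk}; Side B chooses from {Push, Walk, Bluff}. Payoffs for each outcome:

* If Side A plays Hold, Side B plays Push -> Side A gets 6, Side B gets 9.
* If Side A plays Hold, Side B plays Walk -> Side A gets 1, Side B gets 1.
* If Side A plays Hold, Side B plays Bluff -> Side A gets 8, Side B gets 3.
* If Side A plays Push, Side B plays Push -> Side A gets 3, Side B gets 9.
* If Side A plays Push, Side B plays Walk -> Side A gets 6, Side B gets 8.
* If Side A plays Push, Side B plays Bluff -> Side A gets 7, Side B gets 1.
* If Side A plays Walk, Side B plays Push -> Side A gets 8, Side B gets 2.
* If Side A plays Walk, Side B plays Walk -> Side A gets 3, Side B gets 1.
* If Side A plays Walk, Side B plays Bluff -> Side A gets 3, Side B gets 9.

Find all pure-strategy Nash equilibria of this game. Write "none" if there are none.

No pure-strategy Nash equilibrium.

(Hold, Push): Side A can switch to Walk (6 → 8). Not NE.
(Hold, Walk): Side A can switch to Push (1 → 6). Not NE.
(Hold, Bluff): Side B can switch to Push (3 → 9). Not NE.
(Push, Push): Side A can switch to Hold (3 → 6). Not NE.
(Push, Walk): Side B can switch to Push (8 → 9). Not NE.
(Push, Bluff): Side A can switch to Hold (7 → 8). Not NE.
(Walk, Push): Side B can switch to Bluff (2 → 9). Not NE.
(Walk, Walk): Side A can switch to Push (3 → 6). Not NE.
(The remaining 1 profile has a profitable deviation by the same check.)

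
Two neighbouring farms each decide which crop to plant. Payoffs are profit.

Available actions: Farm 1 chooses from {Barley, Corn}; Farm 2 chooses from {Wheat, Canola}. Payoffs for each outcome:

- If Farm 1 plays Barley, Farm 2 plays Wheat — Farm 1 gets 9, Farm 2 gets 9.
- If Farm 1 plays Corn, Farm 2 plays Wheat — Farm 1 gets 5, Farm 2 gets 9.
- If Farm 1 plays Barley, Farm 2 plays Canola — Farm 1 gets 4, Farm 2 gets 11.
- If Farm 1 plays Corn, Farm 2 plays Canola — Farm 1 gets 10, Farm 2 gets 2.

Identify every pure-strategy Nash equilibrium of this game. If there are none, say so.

Farm 1 against Wheat: payoffs 9, 5 → best response Barley.
Farm 1 against Canola: payoffs 4, 10 → best response Corn.
Farm 2 against Barley: payoffs 9, 11 → best response Canola.
Farm 2 against Corn: payoffs 9, 2 → best response Wheat.
No profile is a mutual best response for all players.

none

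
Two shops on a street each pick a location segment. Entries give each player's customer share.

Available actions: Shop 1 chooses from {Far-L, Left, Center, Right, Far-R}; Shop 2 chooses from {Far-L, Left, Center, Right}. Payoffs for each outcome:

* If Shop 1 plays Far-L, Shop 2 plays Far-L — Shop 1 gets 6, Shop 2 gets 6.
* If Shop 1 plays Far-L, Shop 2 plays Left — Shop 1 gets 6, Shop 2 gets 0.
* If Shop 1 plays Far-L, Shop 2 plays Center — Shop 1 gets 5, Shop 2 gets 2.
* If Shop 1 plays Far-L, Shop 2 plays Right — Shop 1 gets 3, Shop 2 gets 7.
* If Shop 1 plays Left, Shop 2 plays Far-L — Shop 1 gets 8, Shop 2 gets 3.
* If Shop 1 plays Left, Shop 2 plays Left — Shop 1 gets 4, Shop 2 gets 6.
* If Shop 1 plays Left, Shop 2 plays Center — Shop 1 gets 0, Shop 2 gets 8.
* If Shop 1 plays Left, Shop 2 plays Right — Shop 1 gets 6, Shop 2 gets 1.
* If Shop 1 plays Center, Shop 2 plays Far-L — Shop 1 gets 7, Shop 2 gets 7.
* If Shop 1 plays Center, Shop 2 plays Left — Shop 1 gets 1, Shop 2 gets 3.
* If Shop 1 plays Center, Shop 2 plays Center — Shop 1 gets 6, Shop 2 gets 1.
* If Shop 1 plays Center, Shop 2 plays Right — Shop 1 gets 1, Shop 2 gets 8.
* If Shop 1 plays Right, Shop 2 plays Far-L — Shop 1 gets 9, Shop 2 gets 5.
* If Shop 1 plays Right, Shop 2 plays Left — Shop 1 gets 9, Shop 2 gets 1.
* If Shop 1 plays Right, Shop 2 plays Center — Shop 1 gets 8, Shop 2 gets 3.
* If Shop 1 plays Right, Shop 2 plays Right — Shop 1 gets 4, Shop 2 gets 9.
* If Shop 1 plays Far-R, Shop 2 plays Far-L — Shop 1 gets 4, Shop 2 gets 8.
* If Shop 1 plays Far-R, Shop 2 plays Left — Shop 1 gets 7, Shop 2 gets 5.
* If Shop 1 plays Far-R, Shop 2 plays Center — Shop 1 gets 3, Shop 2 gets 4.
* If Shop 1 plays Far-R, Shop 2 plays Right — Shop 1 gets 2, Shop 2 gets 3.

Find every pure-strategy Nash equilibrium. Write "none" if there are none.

(Far-L, Far-L): Shop 1 can switch to Left (6 → 8). Not NE.
(Far-L, Left): Shop 1 can switch to Right (6 → 9). Not NE.
(Far-L, Center): Shop 1 can switch to Center (5 → 6). Not NE.
(Far-L, Right): Shop 1 can switch to Left (3 → 6). Not NE.
(Left, Far-L): Shop 1 can switch to Right (8 → 9). Not NE.
(Left, Left): Shop 1 can switch to Far-L (4 → 6). Not NE.
(Left, Center): Shop 1 can switch to Far-L (0 → 5). Not NE.
(Left, Right): Shop 2 can switch to Far-L (1 → 3). Not NE.
(Center, Far-L): Shop 1 can switch to Left (7 → 8). Not NE.
(Center, Left): Shop 1 can switch to Far-L (1 → 6). Not NE.
(The remaining 10 profiles each have a profitable deviation by the same check.)

none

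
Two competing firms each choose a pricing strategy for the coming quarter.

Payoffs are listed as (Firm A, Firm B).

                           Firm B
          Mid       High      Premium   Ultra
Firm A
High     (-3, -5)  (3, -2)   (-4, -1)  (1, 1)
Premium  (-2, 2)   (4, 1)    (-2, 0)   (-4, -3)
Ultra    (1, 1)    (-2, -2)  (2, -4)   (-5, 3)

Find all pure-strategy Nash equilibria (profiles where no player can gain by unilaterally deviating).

(High, Ultra)

For each player, find the best response to each opponent profile; mutual best responses are the pure NE.
Firm A against Mid: payoffs -3, -2, 1 → best response Ultra.
Firm A against High: payoffs 3, 4, -2 → best response Premium.
Firm A against Premium: payoffs -4, -2, 2 → best response Ultra.
Firm A against Ultra: payoffs 1, -4, -5 → best response High.
Firm B against High: payoffs -5, -2, -1, 1 → best response Ultra.
Firm B against Premium: payoffs 2, 1, 0, -3 → best response Mid.
Firm B against Ultra: payoffs 1, -2, -4, 3 → best response Ultra.
Mutual best responses: (High, Ultra).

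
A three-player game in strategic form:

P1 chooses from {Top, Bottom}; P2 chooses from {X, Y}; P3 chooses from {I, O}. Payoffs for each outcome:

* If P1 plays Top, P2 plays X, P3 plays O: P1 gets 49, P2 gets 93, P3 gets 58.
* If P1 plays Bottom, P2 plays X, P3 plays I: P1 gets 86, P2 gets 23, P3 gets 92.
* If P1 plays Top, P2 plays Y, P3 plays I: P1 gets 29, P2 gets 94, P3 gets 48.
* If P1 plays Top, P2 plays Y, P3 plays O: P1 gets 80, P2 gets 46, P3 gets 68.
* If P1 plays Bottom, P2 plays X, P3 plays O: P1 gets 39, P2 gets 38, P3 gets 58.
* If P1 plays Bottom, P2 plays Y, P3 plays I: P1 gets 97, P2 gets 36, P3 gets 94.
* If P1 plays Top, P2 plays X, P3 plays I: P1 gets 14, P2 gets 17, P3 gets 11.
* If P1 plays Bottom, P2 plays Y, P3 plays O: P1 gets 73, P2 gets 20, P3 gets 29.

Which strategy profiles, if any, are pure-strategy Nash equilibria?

P1 against (X, I): payoffs 14, 86 → best response Bottom.
P1 against (X, O): payoffs 49, 39 → best response Top.
P1 against (Y, I): payoffs 29, 97 → best response Bottom.
P1 against (Y, O): payoffs 80, 73 → best response Top.
P2 against (Top, I): payoffs 17, 94 → best response Y.
P2 against (Top, O): payoffs 93, 46 → best response X.
P2 against (Bottom, I): payoffs 23, 36 → best response Y.
P2 against (Bottom, O): payoffs 38, 20 → best response X.
P3 against (Top, X): payoffs 11, 58 → best response O.
P3 against (Top, Y): payoffs 48, 68 → best response O.
P3 against (Bottom, X): payoffs 92, 58 → best response I.
P3 against (Bottom, Y): payoffs 94, 29 → best response I.
Mutual best responses: (Top, X, O); (Bottom, Y, I).

The pure Nash equilibria are (Top, X, O), (Bottom, Y, I).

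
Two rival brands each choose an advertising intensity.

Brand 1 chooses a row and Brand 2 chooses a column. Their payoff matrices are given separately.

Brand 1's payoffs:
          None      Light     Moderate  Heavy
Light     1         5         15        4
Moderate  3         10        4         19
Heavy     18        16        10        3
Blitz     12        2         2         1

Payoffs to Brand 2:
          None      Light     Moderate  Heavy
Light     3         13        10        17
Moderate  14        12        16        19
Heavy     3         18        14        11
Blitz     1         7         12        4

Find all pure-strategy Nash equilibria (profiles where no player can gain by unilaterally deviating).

The pure Nash equilibria are (Moderate, Heavy) and (Heavy, Light).

(Light, None): Brand 1 can switch to Moderate (1 → 3). Not NE.
(Light, Light): Brand 1 can switch to Moderate (5 → 10). Not NE.
(Light, Moderate): Brand 2 can switch to Light (10 → 13). Not NE.
(Light, Heavy): Brand 1 can switch to Moderate (4 → 19). Not NE.
(Moderate, None): Brand 1 can switch to Heavy (3 → 18). Not NE.
(Moderate, Light): Brand 1 can switch to Heavy (10 → 16). Not NE.
(Moderate, Moderate): Brand 1 can switch to Light (4 → 15). Not NE.
(Moderate, Heavy): Brand 1 gets 19, best alternative 4; Brand 2 gets 19, best alternative 16. No profitable deviation — NE.
(Heavy, None): Brand 2 can switch to Light (3 → 18). Not NE.
(Heavy, Light): Brand 1 gets 16, best alternative 10; Brand 2 gets 18, best alternative 14. No profitable deviation — NE.
(Heavy, Moderate): Brand 1 can switch to Light (10 → 15). Not NE.
(Heavy, Heavy): Brand 1 can switch to Light (3 → 4). Not NE.
(The remaining 4 profiles each have a profitable deviation by the same check.)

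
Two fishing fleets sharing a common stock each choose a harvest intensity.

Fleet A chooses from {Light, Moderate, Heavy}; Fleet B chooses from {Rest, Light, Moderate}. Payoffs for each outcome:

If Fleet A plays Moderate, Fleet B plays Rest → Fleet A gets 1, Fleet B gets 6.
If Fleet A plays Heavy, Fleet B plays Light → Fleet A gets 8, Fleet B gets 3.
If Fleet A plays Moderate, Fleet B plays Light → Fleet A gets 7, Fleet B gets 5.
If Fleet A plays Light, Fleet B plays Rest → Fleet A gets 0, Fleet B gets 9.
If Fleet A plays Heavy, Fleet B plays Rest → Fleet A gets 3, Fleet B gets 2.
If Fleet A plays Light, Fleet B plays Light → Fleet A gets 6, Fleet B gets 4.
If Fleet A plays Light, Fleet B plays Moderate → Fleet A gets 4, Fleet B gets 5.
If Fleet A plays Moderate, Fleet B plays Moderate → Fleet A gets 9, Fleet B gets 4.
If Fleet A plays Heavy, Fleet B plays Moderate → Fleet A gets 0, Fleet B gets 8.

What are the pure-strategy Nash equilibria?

No pure-strategy Nash equilibrium.

For each strategy profile, look for a profitable unilateral deviation.
(Light, Rest): Fleet A can switch to Moderate (0 → 1). Not NE.
(Light, Light): Fleet A can switch to Moderate (6 → 7). Not NE.
(Light, Moderate): Fleet A can switch to Moderate (4 → 9). Not NE.
(Moderate, Rest): Fleet A can switch to Heavy (1 → 3). Not NE.
(Moderate, Light): Fleet A can switch to Heavy (7 → 8). Not NE.
(Moderate, Moderate): Fleet B can switch to Rest (4 → 6). Not NE.
(Heavy, Rest): Fleet B can switch to Light (2 → 3). Not NE.
(Heavy, Light): Fleet B can switch to Moderate (3 → 8). Not NE.
(Heavy, Moderate): Fleet A can switch to Light (0 → 4). Not NE.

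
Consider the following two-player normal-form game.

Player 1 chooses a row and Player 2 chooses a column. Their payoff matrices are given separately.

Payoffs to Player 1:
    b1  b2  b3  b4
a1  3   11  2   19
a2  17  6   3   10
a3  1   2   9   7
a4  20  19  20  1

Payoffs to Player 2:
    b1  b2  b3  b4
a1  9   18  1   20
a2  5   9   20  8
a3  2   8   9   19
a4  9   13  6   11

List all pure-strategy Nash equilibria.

(a1, b1): Player 1 can switch to a2 (3 → 17). Not NE.
(a1, b2): Player 1 can switch to a4 (11 → 19). Not NE.
(a1, b3): Player 1 can switch to a2 (2 → 3). Not NE.
(a1, b4): Player 1 gets 19, best alternative 10; Player 2 gets 20, best alternative 18. No profitable deviation — NE.
(a2, b1): Player 1 can switch to a4 (17 → 20). Not NE.
(a2, b2): Player 1 can switch to a1 (6 → 11). Not NE.
(a2, b3): Player 1 can switch to a3 (3 → 9). Not NE.
(a2, b4): Player 1 can switch to a1 (10 → 19). Not NE.
(a3, b1): Player 1 can switch to a1 (1 → 3). Not NE.
(a4, b2): Player 1 gets 19, best alternative 11; Player 2 gets 13, best alternative 11. No profitable deviation — NE.
(The remaining 6 profiles each have a profitable deviation by the same check.)

The pure Nash equilibria are (a1, b4), (a4, b2).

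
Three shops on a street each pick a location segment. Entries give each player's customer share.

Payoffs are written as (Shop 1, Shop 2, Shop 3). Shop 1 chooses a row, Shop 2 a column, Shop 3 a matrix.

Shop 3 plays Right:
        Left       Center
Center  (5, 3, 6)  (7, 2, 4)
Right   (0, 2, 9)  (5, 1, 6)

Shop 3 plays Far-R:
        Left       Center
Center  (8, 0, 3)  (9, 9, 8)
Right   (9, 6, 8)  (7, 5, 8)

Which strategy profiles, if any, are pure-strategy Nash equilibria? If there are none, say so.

Check each profile: it is a Nash equilibrium iff no player can strictly gain by switching unilaterally.
(Center, Left, Right): Shop 1 gets 5, best alternative 0; Shop 2 gets 3, best alternative 2; Shop 3 gets 6, best alternative 3. No profitable deviation — NE.
(Center, Left, Far-R): Shop 1 can switch to Right (8 → 9). Not NE.
(Center, Center, Right): Shop 2 can switch to Left (2 → 3). Not NE.
(Center, Center, Far-R): Shop 1 gets 9, best alternative 7; Shop 2 gets 9, best alternative 0; Shop 3 gets 8, best alternative 4. No profitable deviation — NE.
(Right, Left, Right): Shop 1 can switch to Center (0 → 5). Not NE.
(Right, Left, Far-R): Shop 3 can switch to Right (8 → 9). Not NE.
(Right, Center, Right): Shop 1 can switch to Center (5 → 7). Not NE.
(Right, Center, Far-R): Shop 1 can switch to Center (7 → 9). Not NE.

The pure Nash equilibria are (Center, Left, Right); (Center, Center, Far-R).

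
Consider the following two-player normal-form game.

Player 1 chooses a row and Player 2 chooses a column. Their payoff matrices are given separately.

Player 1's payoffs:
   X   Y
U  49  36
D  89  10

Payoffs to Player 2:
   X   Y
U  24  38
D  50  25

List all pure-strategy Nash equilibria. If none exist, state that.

Player 1 against X: payoffs 49, 89 → best response D.
Player 1 against Y: payoffs 36, 10 → best response U.
Player 2 against U: payoffs 24, 38 → best response Y.
Player 2 against D: payoffs 50, 25 → best response X.
Mutual best responses: (U, Y); (D, X).

Pure-strategy Nash equilibria: (U, Y) and (D, X)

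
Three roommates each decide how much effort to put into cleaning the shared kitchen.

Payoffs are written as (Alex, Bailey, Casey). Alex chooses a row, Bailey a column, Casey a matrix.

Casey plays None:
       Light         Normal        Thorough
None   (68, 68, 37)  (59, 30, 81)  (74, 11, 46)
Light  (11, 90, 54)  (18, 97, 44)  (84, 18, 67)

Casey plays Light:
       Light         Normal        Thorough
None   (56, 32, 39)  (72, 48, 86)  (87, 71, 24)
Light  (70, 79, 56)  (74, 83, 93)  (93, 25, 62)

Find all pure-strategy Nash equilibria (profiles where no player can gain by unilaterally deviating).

(Light, Normal, Light)

Check each profile: it is a Nash equilibrium iff no player can strictly gain by switching unilaterally.
(None, Light, None): Casey can switch to Light (37 → 39). Not NE.
(None, Light, Light): Alex can switch to Light (56 → 70). Not NE.
(None, Normal, None): Bailey can switch to Light (30 → 68). Not NE.
(None, Normal, Light): Alex can switch to Light (72 → 74). Not NE.
(None, Thorough, None): Alex can switch to Light (74 → 84). Not NE.
(None, Thorough, Light): Alex can switch to Light (87 → 93). Not NE.
(Light, Light, None): Alex can switch to None (11 → 68). Not NE.
(Light, Light, Light): Bailey can switch to Normal (79 → 83). Not NE.
(Light, Normal, None): Alex can switch to None (18 → 59). Not NE.
(Light, Normal, Light): Alex gets 74, best alternative 72; Bailey gets 83, best alternative 79; Casey gets 93, best alternative 44. No profitable deviation — NE.
(Light, Thorough, None): Bailey can switch to Light (18 → 90). Not NE.
(Light, Thorough, Light): Bailey can switch to Light (25 → 79). Not NE.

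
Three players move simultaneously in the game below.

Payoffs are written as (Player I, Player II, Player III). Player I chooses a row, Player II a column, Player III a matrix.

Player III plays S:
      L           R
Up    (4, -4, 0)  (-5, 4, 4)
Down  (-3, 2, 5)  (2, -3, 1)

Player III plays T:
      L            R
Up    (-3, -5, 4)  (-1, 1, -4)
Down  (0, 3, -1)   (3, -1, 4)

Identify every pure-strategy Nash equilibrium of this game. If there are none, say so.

No pure-strategy Nash equilibrium.

(Up, L, S): Player II can switch to R (-4 → 4). Not NE.
(Up, L, T): Player I can switch to Down (-3 → 0). Not NE.
(Up, R, S): Player I can switch to Down (-5 → 2). Not NE.
(Up, R, T): Player I can switch to Down (-1 → 3). Not NE.
(Down, L, S): Player I can switch to Up (-3 → 4). Not NE.
(Down, L, T): Player III can switch to S (-1 → 5). Not NE.
(Down, R, S): Player II can switch to L (-3 → 2). Not NE.
(Down, R, T): Player II can switch to L (-1 → 3). Not NE.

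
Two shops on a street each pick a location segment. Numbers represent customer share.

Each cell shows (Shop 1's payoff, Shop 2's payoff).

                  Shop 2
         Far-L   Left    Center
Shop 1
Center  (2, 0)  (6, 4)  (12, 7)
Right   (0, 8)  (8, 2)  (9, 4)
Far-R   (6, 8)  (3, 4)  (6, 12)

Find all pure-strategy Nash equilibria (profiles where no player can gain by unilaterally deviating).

Mark each player's best response to every combination of opponents' strategies; a profile where every player is best-responding is a pure Nash equilibrium.
Shop 1 against Far-L: payoffs 2, 0, 6 → best response Far-R.
Shop 1 against Left: payoffs 6, 8, 3 → best response Right.
Shop 1 against Center: payoffs 12, 9, 6 → best response Center.
Shop 2 against Center: payoffs 0, 4, 7 → best response Center.
Shop 2 against Right: payoffs 8, 2, 4 → best response Far-L.
Shop 2 against Far-R: payoffs 8, 4, 12 → best response Center.
Mutual best responses: (Center, Center).

Pure NE: (Center, Center)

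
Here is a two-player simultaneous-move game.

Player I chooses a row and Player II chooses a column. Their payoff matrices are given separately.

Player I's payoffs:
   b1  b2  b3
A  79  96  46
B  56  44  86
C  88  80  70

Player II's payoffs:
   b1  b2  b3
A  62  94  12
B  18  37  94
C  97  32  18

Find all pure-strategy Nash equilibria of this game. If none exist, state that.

(A, b2), (B, b3), (C, b1)

Player I against b1: payoffs 79, 56, 88 → best response C.
Player I against b2: payoffs 96, 44, 80 → best response A.
Player I against b3: payoffs 46, 86, 70 → best response B.
Player II against A: payoffs 62, 94, 12 → best response b2.
Player II against B: payoffs 18, 37, 94 → best response b3.
Player II against C: payoffs 97, 32, 18 → best response b1.
Mutual best responses: (A, b2); (B, b3); (C, b1).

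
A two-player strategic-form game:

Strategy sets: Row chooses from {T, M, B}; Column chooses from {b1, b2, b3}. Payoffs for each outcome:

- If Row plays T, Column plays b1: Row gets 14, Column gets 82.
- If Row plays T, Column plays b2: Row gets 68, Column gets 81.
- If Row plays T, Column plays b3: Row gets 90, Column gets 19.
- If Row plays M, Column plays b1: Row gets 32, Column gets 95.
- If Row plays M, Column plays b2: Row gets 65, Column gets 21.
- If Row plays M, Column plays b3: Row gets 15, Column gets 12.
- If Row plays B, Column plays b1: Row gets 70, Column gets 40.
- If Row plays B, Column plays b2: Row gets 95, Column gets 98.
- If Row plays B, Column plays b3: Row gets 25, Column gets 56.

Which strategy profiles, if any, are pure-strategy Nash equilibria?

(B, b2)

Mark each player's best response to every combination of opponents' strategies; a profile where every player is best-responding is a pure Nash equilibrium.
Row against b1: payoffs 14, 32, 70 → best response B.
Row against b2: payoffs 68, 65, 95 → best response B.
Row against b3: payoffs 90, 15, 25 → best response T.
Column against T: payoffs 82, 81, 19 → best response b1.
Column against M: payoffs 95, 21, 12 → best response b1.
Column against B: payoffs 40, 98, 56 → best response b2.
Mutual best responses: (B, b2).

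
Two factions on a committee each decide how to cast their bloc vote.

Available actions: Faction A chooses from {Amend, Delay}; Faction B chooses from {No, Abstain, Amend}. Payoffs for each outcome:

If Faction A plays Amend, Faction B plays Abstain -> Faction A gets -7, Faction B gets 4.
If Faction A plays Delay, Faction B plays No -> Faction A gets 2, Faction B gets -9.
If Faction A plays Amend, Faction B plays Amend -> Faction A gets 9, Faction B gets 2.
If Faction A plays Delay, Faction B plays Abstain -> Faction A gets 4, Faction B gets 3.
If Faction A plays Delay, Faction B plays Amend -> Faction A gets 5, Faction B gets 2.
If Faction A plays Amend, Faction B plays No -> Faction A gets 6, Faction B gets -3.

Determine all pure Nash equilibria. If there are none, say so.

For each player, find the best response to each opponent profile; mutual best responses are the pure NE.
Faction A against No: payoffs 6, 2 → best response Amend.
Faction A against Abstain: payoffs -7, 4 → best response Delay.
Faction A against Amend: payoffs 9, 5 → best response Amend.
Faction B against Amend: payoffs -3, 4, 2 → best response Abstain.
Faction B against Delay: payoffs -9, 3, 2 → best response Abstain.
Mutual best responses: (Delay, Abstain).

Pure NE: (Delay, Abstain)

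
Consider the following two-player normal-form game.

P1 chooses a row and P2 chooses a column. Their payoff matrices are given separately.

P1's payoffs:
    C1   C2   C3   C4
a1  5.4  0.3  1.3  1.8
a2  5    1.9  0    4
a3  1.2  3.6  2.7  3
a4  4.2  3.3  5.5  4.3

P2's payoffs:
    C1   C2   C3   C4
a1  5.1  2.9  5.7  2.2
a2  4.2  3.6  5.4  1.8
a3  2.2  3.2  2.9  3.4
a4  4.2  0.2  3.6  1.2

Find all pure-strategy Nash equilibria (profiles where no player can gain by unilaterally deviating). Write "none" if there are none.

There is no pure-strategy Nash equilibrium.

P1 against C1: payoffs 5.4, 5, 1.2, 4.2 → best response a1.
P1 against C2: payoffs 0.3, 1.9, 3.6, 3.3 → best response a3.
P1 against C3: payoffs 1.3, 0, 2.7, 5.5 → best response a4.
P1 against C4: payoffs 1.8, 4, 3, 4.3 → best response a4.
P2 against a1: payoffs 5.1, 2.9, 5.7, 2.2 → best response C3.
P2 against a2: payoffs 4.2, 3.6, 5.4, 1.8 → best response C3.
P2 against a3: payoffs 2.2, 3.2, 2.9, 3.4 → best response C4.
P2 against a4: payoffs 4.2, 0.2, 3.6, 1.2 → best response C1.
No profile is a mutual best response for all players.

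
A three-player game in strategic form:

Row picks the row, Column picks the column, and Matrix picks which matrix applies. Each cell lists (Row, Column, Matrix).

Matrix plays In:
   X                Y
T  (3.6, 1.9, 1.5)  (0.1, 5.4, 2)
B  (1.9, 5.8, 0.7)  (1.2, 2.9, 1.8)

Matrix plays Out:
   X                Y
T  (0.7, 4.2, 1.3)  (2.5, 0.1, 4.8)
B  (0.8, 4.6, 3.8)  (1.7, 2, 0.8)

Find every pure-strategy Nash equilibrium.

(T, X, In): Column can switch to Y (1.9 → 5.4). Not NE.
(T, X, Out): Row can switch to B (0.7 → 0.8). Not NE.
(T, Y, In): Row can switch to B (0.1 → 1.2). Not NE.
(T, Y, Out): Column can switch to X (0.1 → 4.2). Not NE.
(B, X, In): Row can switch to T (1.9 → 3.6). Not NE.
(B, X, Out): Row gets 0.8, best alternative 0.7; Column gets 4.6, best alternative 2; Matrix gets 3.8, best alternative 0.7. No profitable deviation — NE.
(B, Y, In): Column can switch to X (2.9 → 5.8). Not NE.
(B, Y, Out): Row can switch to T (1.7 → 2.5). Not NE.

Pure NE: (B, X, Out)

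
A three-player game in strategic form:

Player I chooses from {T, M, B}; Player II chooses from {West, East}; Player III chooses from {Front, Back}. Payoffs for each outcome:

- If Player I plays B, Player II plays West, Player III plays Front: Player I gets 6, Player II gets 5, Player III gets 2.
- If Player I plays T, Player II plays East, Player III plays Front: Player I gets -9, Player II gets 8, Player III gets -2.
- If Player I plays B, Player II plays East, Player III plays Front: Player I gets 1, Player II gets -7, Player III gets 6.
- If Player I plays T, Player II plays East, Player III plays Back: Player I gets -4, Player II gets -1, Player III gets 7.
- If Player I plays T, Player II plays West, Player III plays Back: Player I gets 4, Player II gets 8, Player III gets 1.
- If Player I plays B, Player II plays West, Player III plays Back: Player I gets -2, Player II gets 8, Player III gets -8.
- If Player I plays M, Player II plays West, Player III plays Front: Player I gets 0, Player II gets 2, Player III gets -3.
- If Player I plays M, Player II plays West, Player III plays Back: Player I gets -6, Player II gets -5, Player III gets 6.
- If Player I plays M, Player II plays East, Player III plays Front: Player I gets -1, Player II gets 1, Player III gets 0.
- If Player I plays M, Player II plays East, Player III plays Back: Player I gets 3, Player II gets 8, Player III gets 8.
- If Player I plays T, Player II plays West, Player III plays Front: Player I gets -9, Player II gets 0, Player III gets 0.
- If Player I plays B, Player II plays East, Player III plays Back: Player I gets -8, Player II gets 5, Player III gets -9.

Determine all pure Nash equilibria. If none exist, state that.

The pure Nash equilibria are (T, West, Back) and (M, East, Back) and (B, West, Front).

For each player, find the best response to each opponent profile; mutual best responses are the pure NE.
Player I against (West, Front): payoffs -9, 0, 6 → best response B.
Player I against (West, Back): payoffs 4, -6, -2 → best response T.
Player I against (East, Front): payoffs -9, -1, 1 → best response B.
Player I against (East, Back): payoffs -4, 3, -8 → best response M.
Player II against (T, Front): payoffs 0, 8 → best response East.
Player II against (T, Back): payoffs 8, -1 → best response West.
Player II against (M, Front): payoffs 2, 1 → best response West.
Player II against (M, Back): payoffs -5, 8 → best response East.
Player II against (B, Front): payoffs 5, -7 → best response West.
Player II against (B, Back): payoffs 8, 5 → best response West.
Player III against (T, West): payoffs 0, 1 → best response Back.
Player III against (T, East): payoffs -2, 7 → best response Back.
Player III against (M, West): payoffs -3, 6 → best response Back.
Player III against (M, East): payoffs 0, 8 → best response Back.
Player III against (B, West): payoffs 2, -8 → best response Front.
Player III against (B, East): payoffs 6, -9 → best response Front.
Mutual best responses: (T, West, Back); (M, East, Back); (B, West, Front).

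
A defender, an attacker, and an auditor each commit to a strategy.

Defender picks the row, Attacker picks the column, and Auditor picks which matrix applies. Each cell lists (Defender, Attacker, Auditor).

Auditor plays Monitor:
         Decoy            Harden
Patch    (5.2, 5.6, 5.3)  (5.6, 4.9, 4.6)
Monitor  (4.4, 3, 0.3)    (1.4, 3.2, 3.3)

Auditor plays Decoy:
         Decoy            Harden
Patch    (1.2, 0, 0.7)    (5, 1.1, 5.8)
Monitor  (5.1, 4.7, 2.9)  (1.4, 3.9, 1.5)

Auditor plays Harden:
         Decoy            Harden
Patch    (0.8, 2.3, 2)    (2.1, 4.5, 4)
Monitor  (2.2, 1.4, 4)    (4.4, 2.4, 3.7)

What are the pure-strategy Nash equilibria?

Pure-strategy Nash equilibria: (Patch, Decoy, Monitor) and (Patch, Harden, Decoy) and (Monitor, Harden, Harden)

(Patch, Decoy, Monitor): Defender gets 5.2, best alternative 4.4; Attacker gets 5.6, best alternative 4.9; Auditor gets 5.3, best alternative 2. No profitable deviation — NE.
(Patch, Decoy, Decoy): Defender can switch to Monitor (1.2 → 5.1). Not NE.
(Patch, Decoy, Harden): Defender can switch to Monitor (0.8 → 2.2). Not NE.
(Patch, Harden, Monitor): Attacker can switch to Decoy (4.9 → 5.6). Not NE.
(Patch, Harden, Decoy): Defender gets 5, best alternative 1.4; Attacker gets 1.1, best alternative 0; Auditor gets 5.8, best alternative 4.6. No profitable deviation — NE.
(Patch, Harden, Harden): Defender can switch to Monitor (2.1 → 4.4). Not NE.
(Monitor, Decoy, Monitor): Defender can switch to Patch (4.4 → 5.2). Not NE.
(Monitor, Decoy, Decoy): Auditor can switch to Harden (2.9 → 4). Not NE.
(Monitor, Decoy, Harden): Attacker can switch to Harden (1.4 → 2.4). Not NE.
(Monitor, Harden, Monitor): Defender can switch to Patch (1.4 → 5.6). Not NE.
(Monitor, Harden, Harden): Defender gets 4.4, best alternative 2.1; Attacker gets 2.4, best alternative 1.4; Auditor gets 3.7, best alternative 3.3. No profitable deviation — NE.
(The remaining 1 profile has a profitable deviation by the same check.)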